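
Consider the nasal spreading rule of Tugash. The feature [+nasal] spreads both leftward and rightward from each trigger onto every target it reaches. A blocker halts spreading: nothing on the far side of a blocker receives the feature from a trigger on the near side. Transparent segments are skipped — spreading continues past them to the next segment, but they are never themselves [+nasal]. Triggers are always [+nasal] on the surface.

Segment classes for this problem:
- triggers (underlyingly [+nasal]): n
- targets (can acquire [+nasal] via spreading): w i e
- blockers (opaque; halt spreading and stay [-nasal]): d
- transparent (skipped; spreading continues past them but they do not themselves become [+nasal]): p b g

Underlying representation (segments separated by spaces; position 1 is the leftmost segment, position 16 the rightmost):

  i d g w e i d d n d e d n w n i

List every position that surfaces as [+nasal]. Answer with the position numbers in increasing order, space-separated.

9 13 14 15 16

From /n/ at 9 rightward: 10 /d/ blocks.
From /n/ at 9 leftward: 8 /d/ blocks.
From /n/ at 13 rightward: 14 /w/ → [+nasal]; 15 /n/ is itself a trigger — this domain ends here.
From /n/ at 13 leftward: 12 /d/ blocks.
From /n/ at 15 rightward: 16 /i/ → [+nasal]; word edge.
From /n/ at 15 leftward: 14 /w/ → [+nasal]; 13 /n/ is itself a trigger — this domain ends here.
Targets with no active source: positions 1 4 5 6 11 stay [-nasal].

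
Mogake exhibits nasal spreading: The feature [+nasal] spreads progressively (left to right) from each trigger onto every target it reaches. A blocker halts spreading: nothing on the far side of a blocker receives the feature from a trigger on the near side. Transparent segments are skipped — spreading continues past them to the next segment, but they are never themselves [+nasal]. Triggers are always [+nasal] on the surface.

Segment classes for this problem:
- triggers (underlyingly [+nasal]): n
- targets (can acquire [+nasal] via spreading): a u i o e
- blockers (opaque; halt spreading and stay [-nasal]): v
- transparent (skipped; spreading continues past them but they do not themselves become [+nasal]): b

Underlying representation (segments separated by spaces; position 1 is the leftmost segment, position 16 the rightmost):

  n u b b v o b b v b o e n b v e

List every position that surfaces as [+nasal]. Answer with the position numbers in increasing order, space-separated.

1 2 13

From /n/ at 1 rightward: 2 /u/ → [+nasal]; 3 /b/ transparent; 4 /b/ transparent; 5 /v/ blocks.
From /n/ at 13 rightward: 14 /b/ transparent; 15 /v/ blocks.
Targets with no active source: positions 6 11 12 16 stay [-nasal].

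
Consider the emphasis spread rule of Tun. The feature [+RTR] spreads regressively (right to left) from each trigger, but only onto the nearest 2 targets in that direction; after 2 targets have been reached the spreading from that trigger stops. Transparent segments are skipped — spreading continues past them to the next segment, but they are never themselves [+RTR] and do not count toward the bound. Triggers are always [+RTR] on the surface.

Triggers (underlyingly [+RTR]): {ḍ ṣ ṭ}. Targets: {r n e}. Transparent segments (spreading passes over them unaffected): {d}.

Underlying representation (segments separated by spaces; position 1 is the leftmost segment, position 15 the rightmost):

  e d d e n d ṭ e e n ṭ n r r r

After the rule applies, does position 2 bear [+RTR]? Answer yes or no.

no

From /ṭ/ at 7 leftward: 6 /d/ transparent; 5 /n/ → [+RTR]; 4 /e/ → [+RTR]; bound reached.
From /ṭ/ at 11 leftward: 10 /n/ → [+RTR]; 9 /e/ → [+RTR]; bound reached.
Targets with no active source: positions 1 8 12 13 14 15 stay [-emphatic].
[+RTR] positions on the surface: 4 5 7 9 10 11.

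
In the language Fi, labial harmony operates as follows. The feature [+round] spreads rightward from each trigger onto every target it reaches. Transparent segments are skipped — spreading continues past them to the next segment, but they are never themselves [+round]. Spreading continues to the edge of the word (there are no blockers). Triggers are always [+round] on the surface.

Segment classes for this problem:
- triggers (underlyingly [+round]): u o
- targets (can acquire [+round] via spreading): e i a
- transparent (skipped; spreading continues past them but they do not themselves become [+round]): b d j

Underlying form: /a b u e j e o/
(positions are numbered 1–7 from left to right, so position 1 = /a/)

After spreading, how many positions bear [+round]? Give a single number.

4

From /u/ at 3 rightward: 4 /e/ → [+round]; 5 /j/ transparent; 6 /e/ → [+round]; 7 /o/ is itself a trigger — this domain ends here.
From /o/ at 7 rightward: word edge.
Target with no active source: position 1 stays [-round].
[+round] positions on the surface: 3 4 6 7.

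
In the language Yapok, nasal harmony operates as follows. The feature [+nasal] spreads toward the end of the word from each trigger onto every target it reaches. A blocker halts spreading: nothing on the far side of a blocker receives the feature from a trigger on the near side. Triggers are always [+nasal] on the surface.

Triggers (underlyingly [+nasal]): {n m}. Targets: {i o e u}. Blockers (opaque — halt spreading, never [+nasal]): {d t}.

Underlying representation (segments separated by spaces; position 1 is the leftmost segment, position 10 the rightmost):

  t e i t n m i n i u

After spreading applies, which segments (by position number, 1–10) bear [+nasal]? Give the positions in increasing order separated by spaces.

5 6 7 8 9 10

From /n/ at 5 rightward: 6 /m/ is itself a trigger — this domain ends here.
From /m/ at 6 rightward: 7 /i/ → [+nasal]; 8 /n/ is itself a trigger — this domain ends here.
From /n/ at 8 rightward: 9 /i/ → [+nasal]; 10 /u/ → [+nasal]; word edge.
Targets with no active source: positions 2 3 stay [-nasal].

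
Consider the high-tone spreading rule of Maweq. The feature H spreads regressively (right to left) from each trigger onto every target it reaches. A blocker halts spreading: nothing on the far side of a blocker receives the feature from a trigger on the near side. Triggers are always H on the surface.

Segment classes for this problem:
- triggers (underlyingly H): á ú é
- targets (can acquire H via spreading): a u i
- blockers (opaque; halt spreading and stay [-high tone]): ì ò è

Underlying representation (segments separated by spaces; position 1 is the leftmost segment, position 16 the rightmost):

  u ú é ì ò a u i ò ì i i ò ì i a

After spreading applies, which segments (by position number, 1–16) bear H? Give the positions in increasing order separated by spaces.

From /ú/ at 2 leftward: 1 /u/ → H; word edge.
From /é/ at 3 leftward: 2 /ú/ is itself a trigger — this domain ends here.
Targets with no active source: positions 6 7 8 11 12 15 16 stay [-high tone].

1 2 3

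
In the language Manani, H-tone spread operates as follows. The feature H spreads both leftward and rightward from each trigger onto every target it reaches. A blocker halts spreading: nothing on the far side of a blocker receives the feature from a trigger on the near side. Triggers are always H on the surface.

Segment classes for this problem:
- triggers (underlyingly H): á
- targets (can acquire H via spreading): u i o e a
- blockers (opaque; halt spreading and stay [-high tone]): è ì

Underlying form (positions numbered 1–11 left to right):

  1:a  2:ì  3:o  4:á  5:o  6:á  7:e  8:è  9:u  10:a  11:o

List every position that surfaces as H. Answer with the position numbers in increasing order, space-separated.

3 4 5 6 7

From /á/ at 4 rightward: 5 /o/ → H; 6 /á/ is itself a trigger — this domain ends here.
From /á/ at 4 leftward: 3 /o/ → H; 2 /ì/ blocks.
From /á/ at 6 rightward: 7 /e/ → H; 8 /è/ blocks.
From /á/ at 6 leftward: 5 /o/ → H; 4 /á/ is itself a trigger — this domain ends here.
Targets with no active source: positions 1 9 10 11 stay [-high tone].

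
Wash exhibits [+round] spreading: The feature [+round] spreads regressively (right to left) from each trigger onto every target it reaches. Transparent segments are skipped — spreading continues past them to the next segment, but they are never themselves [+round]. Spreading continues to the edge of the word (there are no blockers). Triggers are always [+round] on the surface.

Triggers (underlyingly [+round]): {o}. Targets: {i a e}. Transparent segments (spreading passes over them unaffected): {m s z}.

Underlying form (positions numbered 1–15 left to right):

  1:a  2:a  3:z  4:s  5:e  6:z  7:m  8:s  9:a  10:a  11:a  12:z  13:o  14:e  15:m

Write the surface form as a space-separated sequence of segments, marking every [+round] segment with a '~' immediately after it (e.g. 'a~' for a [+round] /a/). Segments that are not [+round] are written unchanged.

a~ a~ z s e~ z m s a~ a~ a~ z o~ e m

From /o/ at 13 leftward: 12 /z/ transparent; 11 /a/ → [+round]; 10 /a/ → [+round]; 9 /a/ → [+round]; 8 /s/ transparent; 7 /m/ transparent; 6 /z/ transparent; 5 /e/ → [+round]; 4 /s/ transparent; 3 /z/ transparent; 2 /a/ → [+round]; 1 /a/ → [+round]; word edge.
Target with no active source: position 14 stays [-round].
[+round] positions on the surface: 1 2 5 9 10 11 13.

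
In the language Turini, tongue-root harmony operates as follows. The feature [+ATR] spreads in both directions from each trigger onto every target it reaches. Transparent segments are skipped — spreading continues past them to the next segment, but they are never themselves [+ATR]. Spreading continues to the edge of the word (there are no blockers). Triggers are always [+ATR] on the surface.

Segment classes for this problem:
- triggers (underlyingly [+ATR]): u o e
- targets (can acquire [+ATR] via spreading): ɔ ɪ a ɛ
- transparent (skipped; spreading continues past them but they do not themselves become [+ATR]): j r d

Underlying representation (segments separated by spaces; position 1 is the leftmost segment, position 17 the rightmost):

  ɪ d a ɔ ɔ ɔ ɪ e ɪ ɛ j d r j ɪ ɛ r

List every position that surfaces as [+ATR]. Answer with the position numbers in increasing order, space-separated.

From /e/ at 8 rightward: 9 /ɪ/ → [+ATR]; 10 /ɛ/ → [+ATR]; 11 /j/ transparent; 12 /d/ transparent; 13 /r/ transparent; 14 /j/ transparent; 15 /ɪ/ → [+ATR]; 16 /ɛ/ → [+ATR]; 17 /r/ transparent; word edge.
From /e/ at 8 leftward: 7 /ɪ/ → [+ATR]; 6 /ɔ/ → [+ATR]; 5 /ɔ/ → [+ATR]; 4 /ɔ/ → [+ATR]; 3 /a/ → [+ATR]; 2 /d/ transparent; 1 /ɪ/ → [+ATR]; word edge.

1 3 4 5 6 7 8 9 10 15 16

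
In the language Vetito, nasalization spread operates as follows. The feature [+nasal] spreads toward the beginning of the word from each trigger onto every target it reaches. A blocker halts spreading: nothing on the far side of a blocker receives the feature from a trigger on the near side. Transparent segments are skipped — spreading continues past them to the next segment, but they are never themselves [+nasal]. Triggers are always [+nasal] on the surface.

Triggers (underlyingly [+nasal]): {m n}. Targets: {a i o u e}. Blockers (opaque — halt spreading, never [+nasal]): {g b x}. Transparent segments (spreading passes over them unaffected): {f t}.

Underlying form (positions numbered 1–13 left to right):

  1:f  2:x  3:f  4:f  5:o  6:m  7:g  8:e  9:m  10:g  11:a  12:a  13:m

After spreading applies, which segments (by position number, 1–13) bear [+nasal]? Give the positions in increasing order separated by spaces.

From /m/ at 6 leftward: 5 /o/ → [+nasal]; 4 /f/ transparent; 3 /f/ transparent; 2 /x/ blocks.
From /m/ at 9 leftward: 8 /e/ → [+nasal]; 7 /g/ blocks.
From /m/ at 13 leftward: 12 /a/ → [+nasal]; 11 /a/ → [+nasal]; 10 /g/ blocks.

5 6 8 9 11 12 13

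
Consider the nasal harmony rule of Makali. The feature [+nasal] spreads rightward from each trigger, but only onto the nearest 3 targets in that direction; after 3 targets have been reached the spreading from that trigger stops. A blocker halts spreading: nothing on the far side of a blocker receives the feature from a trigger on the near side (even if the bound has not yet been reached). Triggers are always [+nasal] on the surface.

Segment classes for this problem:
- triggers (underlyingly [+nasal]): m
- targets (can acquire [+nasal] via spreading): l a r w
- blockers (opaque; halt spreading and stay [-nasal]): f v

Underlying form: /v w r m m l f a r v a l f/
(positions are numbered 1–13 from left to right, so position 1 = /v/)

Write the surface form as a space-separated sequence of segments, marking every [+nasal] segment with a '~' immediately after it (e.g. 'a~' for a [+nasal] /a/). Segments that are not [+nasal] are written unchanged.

From /m/ at 4 rightward: 5 /m/ is itself a trigger — this domain ends here.
From /m/ at 5 rightward: 6 /l/ → [+nasal]; 7 /f/ blocks.
Targets with no active source: positions 2 3 8 9 11 12 stay [-nasal].
[+nasal] positions on the surface: 4 5 6.

v w r m~ m~ l~ f a r v a l f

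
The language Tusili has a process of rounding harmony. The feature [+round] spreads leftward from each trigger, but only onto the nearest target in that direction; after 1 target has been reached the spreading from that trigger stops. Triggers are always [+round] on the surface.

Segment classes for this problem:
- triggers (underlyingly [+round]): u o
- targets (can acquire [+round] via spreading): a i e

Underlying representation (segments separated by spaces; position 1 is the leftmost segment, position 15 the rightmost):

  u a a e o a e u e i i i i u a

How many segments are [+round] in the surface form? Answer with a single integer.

From /u/ at 1 leftward: word edge.
From /o/ at 5 leftward: 4 /e/ → [+round]; bound reached.
From /u/ at 8 leftward: 7 /e/ → [+round]; bound reached.
From /u/ at 14 leftward: 13 /i/ → [+round]; bound reached.
Targets with no active source: positions 2 3 6 9 10 11 12 15 stay [-round].
[+round] positions on the surface: 1 4 5 7 8 13 14.

7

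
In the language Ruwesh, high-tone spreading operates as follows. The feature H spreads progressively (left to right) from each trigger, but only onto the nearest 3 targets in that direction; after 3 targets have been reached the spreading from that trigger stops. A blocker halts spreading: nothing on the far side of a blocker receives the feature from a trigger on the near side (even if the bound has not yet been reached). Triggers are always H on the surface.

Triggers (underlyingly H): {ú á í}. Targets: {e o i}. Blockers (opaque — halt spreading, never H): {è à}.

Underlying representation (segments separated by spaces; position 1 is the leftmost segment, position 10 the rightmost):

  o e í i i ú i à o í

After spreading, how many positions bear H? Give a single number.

6

From /í/ at 3 rightward: 4 /i/ → H; 5 /i/ → H; 6 /ú/ is itself a trigger — this domain ends here.
From /ú/ at 6 rightward: 7 /i/ → H; 8 /à/ blocks.
From /í/ at 10 rightward: word edge.
Targets with no active source: positions 1 2 9 stay [-high tone].
H positions on the surface: 3 4 5 6 7 10.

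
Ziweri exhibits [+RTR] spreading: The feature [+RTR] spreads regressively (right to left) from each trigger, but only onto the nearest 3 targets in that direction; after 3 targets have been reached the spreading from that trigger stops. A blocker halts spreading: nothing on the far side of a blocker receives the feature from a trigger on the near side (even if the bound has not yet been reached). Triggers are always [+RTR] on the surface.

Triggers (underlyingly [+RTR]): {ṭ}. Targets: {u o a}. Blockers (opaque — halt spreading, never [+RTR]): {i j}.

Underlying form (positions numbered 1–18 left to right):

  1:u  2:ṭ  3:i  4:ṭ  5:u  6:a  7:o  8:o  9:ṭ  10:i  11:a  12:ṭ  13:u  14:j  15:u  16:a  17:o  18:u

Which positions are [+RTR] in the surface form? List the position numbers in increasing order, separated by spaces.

1 2 4 6 7 8 9 11 12

From /ṭ/ at 2 leftward: 1 /u/ → [+RTR]; word edge.
From /ṭ/ at 4 leftward: 3 /i/ blocks.
From /ṭ/ at 9 leftward: 8 /o/ → [+RTR]; 7 /o/ → [+RTR]; 6 /a/ → [+RTR]; bound reached.
From /ṭ/ at 12 leftward: 11 /a/ → [+RTR]; 10 /i/ blocks.
Targets with no active source: positions 5 13 15 16 17 18 stay [-emphatic].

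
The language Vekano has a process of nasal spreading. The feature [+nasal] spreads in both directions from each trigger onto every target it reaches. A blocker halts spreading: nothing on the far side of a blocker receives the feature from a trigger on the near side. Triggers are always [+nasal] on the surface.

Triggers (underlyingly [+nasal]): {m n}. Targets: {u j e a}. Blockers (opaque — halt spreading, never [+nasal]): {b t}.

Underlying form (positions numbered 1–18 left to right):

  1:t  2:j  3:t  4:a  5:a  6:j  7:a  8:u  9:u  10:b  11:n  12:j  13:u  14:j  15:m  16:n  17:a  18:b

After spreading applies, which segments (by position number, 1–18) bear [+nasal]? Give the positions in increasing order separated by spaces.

From /n/ at 11 rightward: 12 /j/ → [+nasal]; 13 /u/ → [+nasal]; 14 /j/ → [+nasal]; 15 /m/ is itself a trigger — this domain ends here.
From /n/ at 11 leftward: 10 /b/ blocks.
From /m/ at 15 rightward: 16 /n/ is itself a trigger — this domain ends here.
From /m/ at 15 leftward: 14 /j/ → [+nasal]; 13 /u/ → [+nasal]; 12 /j/ → [+nasal]; 11 /n/ is itself a trigger — this domain ends here.
From /n/ at 16 rightward: 17 /a/ → [+nasal]; 18 /b/ blocks.
From /n/ at 16 leftward: 15 /m/ is itself a trigger — this domain ends here.
Targets with no active source: positions 2 4 5 6 7 8 9 stay [-nasal].

11 12 13 14 15 16 17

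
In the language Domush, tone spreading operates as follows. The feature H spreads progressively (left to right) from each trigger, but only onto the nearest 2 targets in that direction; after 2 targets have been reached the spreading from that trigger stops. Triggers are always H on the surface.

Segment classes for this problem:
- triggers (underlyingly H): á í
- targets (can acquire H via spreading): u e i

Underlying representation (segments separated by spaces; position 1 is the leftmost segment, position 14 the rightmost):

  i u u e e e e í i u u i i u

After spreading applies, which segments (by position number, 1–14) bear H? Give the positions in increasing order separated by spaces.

8 9 10

From /í/ at 8 rightward: 9 /i/ → H; 10 /u/ → H; bound reached.
Targets with no active source: positions 1 2 3 4 5 6 7 11 12 13 14 stay [-high tone].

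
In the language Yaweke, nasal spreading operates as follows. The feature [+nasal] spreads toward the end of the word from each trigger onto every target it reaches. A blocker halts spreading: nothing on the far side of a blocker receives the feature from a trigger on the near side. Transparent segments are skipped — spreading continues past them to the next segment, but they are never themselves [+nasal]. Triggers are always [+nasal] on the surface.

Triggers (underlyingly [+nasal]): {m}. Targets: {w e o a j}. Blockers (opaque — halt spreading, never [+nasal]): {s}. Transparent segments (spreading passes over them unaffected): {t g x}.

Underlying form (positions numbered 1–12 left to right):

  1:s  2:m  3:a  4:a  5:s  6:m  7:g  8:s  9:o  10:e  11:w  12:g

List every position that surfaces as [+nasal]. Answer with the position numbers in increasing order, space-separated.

2 3 4 6

From /m/ at 2 rightward: 3 /a/ → [+nasal]; 4 /a/ → [+nasal]; 5 /s/ blocks.
From /m/ at 6 rightward: 7 /g/ transparent; 8 /s/ blocks.
Targets with no active source: positions 9 10 11 stay [-nasal].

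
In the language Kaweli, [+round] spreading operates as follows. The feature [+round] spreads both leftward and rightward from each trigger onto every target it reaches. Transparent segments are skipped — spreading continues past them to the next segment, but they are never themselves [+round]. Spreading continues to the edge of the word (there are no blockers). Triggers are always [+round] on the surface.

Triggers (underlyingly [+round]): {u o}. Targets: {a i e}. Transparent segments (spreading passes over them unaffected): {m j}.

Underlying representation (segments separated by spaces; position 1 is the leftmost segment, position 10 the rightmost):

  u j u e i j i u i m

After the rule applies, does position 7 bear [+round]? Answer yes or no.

From /u/ at 1 rightward: 2 /j/ transparent; 3 /u/ is itself a trigger — this domain ends here.
From /u/ at 1 leftward: word edge.
From /u/ at 3 rightward: 4 /e/ → [+round]; 5 /i/ → [+round]; 6 /j/ transparent; 7 /i/ → [+round]; 8 /u/ is itself a trigger — this domain ends here.
From /u/ at 3 leftward: 2 /j/ transparent; 1 /u/ is itself a trigger — this domain ends here.
From /u/ at 8 rightward: 9 /i/ → [+round]; 10 /m/ transparent; word edge.
From /u/ at 8 leftward: 7 /i/ → [+round]; 6 /j/ transparent; 5 /i/ → [+round]; 4 /e/ → [+round]; 3 /u/ is itself a trigger — this domain ends here.
[+round] positions on the surface: 1 3 4 5 7 8 9.

yes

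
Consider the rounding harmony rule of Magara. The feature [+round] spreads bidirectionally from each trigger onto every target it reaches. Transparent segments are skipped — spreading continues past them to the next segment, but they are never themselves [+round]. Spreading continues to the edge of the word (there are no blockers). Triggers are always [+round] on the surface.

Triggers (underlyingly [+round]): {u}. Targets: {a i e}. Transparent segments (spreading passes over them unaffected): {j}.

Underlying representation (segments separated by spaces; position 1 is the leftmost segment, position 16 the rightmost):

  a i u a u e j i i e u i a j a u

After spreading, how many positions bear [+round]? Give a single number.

From /u/ at 3 rightward: 4 /a/ → [+round]; 5 /u/ is itself a trigger — this domain ends here.
From /u/ at 3 leftward: 2 /i/ → [+round]; 1 /a/ → [+round]; word edge.
From /u/ at 5 rightward: 6 /e/ → [+round]; 7 /j/ transparent; 8 /i/ → [+round]; 9 /i/ → [+round]; 10 /e/ → [+round]; 11 /u/ is itself a trigger — this domain ends here.
From /u/ at 5 leftward: 4 /a/ → [+round]; 3 /u/ is itself a trigger — this domain ends here.
From /u/ at 11 rightward: 12 /i/ → [+round]; 13 /a/ → [+round]; 14 /j/ transparent; 15 /a/ → [+round]; 16 /u/ is itself a trigger — this domain ends here.
From /u/ at 11 leftward: 10 /e/ → [+round]; 9 /i/ → [+round]; 8 /i/ → [+round]; 7 /j/ transparent; 6 /e/ → [+round]; 5 /u/ is itself a trigger — this domain ends here.
From /u/ at 16 rightward: word edge.
From /u/ at 16 leftward: 15 /a/ → [+round]; 14 /j/ transparent; 13 /a/ → [+round]; 12 /i/ → [+round]; 11 /u/ is itself a trigger — this domain ends here.
[+round] positions on the surface: 1 2 3 4 5 6 8 9 10 11 12 13 15 16.

14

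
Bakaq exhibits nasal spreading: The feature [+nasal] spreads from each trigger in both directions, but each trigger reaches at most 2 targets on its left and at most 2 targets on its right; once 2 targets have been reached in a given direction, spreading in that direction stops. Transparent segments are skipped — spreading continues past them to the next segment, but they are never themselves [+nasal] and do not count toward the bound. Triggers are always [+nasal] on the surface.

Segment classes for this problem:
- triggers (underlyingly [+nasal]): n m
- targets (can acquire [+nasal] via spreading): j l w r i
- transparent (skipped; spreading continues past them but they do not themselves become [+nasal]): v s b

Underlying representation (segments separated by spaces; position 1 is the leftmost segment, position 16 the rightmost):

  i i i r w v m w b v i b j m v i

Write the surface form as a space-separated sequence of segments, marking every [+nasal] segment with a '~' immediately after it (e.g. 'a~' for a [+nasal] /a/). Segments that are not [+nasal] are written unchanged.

From /m/ at 7 rightward: 8 /w/ → [+nasal]; 9 /b/ transparent; 10 /v/ transparent; 11 /i/ → [+nasal]; bound reached.
From /m/ at 7 leftward: 6 /v/ transparent; 5 /w/ → [+nasal]; 4 /r/ → [+nasal]; bound reached.
From /m/ at 14 rightward: 15 /v/ transparent; 16 /i/ → [+nasal]; word edge.
From /m/ at 14 leftward: 13 /j/ → [+nasal]; 12 /b/ transparent; 11 /i/ → [+nasal]; bound reached.
Targets with no active source: positions 1 2 3 stay [-nasal].
[+nasal] positions on the surface: 4 5 7 8 11 13 14 16.

i i i r~ w~ v m~ w~ b v i~ b j~ m~ v i~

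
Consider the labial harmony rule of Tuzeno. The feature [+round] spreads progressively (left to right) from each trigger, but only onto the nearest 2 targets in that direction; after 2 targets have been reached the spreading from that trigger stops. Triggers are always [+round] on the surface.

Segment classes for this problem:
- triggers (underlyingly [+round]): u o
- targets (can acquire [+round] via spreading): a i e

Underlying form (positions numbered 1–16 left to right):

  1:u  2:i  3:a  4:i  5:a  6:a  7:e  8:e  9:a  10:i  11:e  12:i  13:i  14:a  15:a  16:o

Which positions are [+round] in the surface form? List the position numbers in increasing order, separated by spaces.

From /u/ at 1 rightward: 2 /i/ → [+round]; 3 /a/ → [+round]; bound reached.
From /o/ at 16 rightward: word edge.
Targets with no active source: positions 4 5 6 7 8 9 10 11 12 13 14 15 stay [-round].

1 2 3 16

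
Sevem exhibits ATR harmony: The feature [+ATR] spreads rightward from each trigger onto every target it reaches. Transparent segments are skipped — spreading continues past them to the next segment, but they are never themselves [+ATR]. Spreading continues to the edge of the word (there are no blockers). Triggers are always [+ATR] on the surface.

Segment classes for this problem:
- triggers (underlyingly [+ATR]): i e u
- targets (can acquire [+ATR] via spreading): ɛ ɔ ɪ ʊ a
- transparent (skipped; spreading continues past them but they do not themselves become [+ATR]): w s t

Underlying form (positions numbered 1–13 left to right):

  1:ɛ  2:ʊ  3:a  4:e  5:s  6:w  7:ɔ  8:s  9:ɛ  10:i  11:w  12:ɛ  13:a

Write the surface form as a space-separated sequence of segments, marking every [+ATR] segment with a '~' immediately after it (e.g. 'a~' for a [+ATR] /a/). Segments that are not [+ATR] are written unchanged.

ɛ ʊ a e~ s w ɔ~ s ɛ~ i~ w ɛ~ a~

From /e/ at 4 rightward: 5 /s/ transparent; 6 /w/ transparent; 7 /ɔ/ → [+ATR]; 8 /s/ transparent; 9 /ɛ/ → [+ATR]; 10 /i/ is itself a trigger — this domain ends here.
From /i/ at 10 rightward: 11 /w/ transparent; 12 /ɛ/ → [+ATR]; 13 /a/ → [+ATR]; word edge.
Targets with no active source: positions 1 2 3 stay [-ATR].
[+ATR] positions on the surface: 4 7 9 10 12 13.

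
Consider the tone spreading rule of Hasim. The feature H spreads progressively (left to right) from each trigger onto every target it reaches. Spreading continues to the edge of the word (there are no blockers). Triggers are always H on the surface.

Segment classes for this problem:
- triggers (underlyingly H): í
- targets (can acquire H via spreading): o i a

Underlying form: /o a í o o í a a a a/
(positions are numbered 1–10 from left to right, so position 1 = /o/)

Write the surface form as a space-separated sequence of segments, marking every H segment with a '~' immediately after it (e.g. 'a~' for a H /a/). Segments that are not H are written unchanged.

o a í~ o~ o~ í~ a~ a~ a~ a~

From /í/ at 3 rightward: 4 /o/ → H; 5 /o/ → H; 6 /í/ is itself a trigger — this domain ends here.
From /í/ at 6 rightward: 7 /a/ → H; 8 /a/ → H; 9 /a/ → H; 10 /a/ → H; word edge.
Targets with no active source: positions 1 2 stay [-high tone].
H positions on the surface: 3 4 5 6 7 8 9 10.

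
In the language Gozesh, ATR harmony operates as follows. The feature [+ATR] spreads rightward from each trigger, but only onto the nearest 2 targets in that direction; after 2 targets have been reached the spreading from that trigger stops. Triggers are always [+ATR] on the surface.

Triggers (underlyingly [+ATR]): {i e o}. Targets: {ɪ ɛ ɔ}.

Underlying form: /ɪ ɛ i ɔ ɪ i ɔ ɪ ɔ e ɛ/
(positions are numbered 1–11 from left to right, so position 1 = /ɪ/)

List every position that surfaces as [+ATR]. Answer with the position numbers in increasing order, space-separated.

3 4 5 6 7 8 10 11

From /i/ at 3 rightward: 4 /ɔ/ → [+ATR]; 5 /ɪ/ → [+ATR]; bound reached.
From /i/ at 6 rightward: 7 /ɔ/ → [+ATR]; 8 /ɪ/ → [+ATR]; bound reached.
From /e/ at 10 rightward: 11 /ɛ/ → [+ATR]; word edge.
Targets with no active source: positions 1 2 9 stay [-ATR].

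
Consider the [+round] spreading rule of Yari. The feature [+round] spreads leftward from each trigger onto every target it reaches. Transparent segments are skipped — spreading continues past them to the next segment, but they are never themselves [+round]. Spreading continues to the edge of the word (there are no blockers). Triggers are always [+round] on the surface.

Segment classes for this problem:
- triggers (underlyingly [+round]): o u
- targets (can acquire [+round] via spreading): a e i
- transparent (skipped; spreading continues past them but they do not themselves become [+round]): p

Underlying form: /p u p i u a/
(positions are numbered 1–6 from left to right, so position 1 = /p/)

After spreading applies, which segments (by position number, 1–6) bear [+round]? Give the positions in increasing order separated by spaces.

2 4 5

From /u/ at 2 leftward: 1 /p/ transparent; word edge.
From /u/ at 5 leftward: 4 /i/ → [+round]; 3 /p/ transparent; 2 /u/ is itself a trigger — this domain ends here.
Target with no active source: position 6 stays [-round].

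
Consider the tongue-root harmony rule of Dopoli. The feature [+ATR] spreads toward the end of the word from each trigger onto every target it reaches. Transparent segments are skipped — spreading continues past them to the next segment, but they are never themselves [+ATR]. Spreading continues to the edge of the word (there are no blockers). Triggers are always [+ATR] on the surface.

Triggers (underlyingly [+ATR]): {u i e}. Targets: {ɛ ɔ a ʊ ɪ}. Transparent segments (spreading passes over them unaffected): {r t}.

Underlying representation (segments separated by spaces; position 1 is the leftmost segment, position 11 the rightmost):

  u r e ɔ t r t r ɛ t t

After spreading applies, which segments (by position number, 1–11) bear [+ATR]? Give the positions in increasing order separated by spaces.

1 3 4 9

From /u/ at 1 rightward: 2 /r/ transparent; 3 /e/ is itself a trigger — this domain ends here.
From /e/ at 3 rightward: 4 /ɔ/ → [+ATR]; 5 /t/ transparent; 6 /r/ transparent; 7 /t/ transparent; 8 /r/ transparent; 9 /ɛ/ → [+ATR]; 10 /t/ transparent; 11 /t/ transparent; word edge.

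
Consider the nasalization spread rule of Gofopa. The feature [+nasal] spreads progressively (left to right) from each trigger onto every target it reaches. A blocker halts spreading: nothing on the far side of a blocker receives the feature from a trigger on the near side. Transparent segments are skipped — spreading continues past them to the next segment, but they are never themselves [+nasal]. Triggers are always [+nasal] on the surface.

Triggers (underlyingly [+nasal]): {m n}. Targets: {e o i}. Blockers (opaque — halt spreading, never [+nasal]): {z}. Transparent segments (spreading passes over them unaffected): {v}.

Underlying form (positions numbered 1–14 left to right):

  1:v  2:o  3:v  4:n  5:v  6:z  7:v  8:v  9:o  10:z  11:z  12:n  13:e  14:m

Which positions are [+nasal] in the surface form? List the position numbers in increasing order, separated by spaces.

From /n/ at 4 rightward: 5 /v/ transparent; 6 /z/ blocks.
From /n/ at 12 rightward: 13 /e/ → [+nasal]; 14 /m/ is itself a trigger — this domain ends here.
From /m/ at 14 rightward: word edge.
Targets with no active source: positions 2 9 stay [-nasal].

4 12 13 14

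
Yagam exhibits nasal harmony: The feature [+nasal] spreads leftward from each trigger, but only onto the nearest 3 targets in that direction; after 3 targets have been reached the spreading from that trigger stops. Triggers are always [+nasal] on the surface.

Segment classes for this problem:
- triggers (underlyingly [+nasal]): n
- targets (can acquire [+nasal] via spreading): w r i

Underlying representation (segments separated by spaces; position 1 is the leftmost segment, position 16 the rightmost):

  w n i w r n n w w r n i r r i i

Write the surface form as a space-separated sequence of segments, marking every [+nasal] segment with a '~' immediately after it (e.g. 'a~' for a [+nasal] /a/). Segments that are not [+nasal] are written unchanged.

From /n/ at 2 leftward: 1 /w/ → [+nasal]; word edge.
From /n/ at 6 leftward: 5 /r/ → [+nasal]; 4 /w/ → [+nasal]; 3 /i/ → [+nasal]; bound reached.
From /n/ at 7 leftward: 6 /n/ is itself a trigger — this domain ends here.
From /n/ at 11 leftward: 10 /r/ → [+nasal]; 9 /w/ → [+nasal]; 8 /w/ → [+nasal]; bound reached.
Targets with no active source: positions 12 13 14 15 16 stay [-nasal].
[+nasal] positions on the surface: 1 2 3 4 5 6 7 8 9 10 11.

w~ n~ i~ w~ r~ n~ n~ w~ w~ r~ n~ i r r i i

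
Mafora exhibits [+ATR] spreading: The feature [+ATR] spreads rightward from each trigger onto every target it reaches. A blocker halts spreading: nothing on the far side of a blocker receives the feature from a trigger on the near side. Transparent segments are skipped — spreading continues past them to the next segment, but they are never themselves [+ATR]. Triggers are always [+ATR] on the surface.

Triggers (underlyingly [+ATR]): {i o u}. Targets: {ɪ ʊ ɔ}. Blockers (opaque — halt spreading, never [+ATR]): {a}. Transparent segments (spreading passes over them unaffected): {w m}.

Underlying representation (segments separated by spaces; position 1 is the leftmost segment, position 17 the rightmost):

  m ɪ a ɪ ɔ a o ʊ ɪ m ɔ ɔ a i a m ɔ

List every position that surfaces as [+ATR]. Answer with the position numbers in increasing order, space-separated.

7 8 9 11 12 14

From /o/ at 7 rightward: 8 /ʊ/ → [+ATR]; 9 /ɪ/ → [+ATR]; 10 /m/ transparent; 11 /ɔ/ → [+ATR]; 12 /ɔ/ → [+ATR]; 13 /a/ blocks.
From /i/ at 14 rightward: 15 /a/ blocks.
Targets with no active source: positions 2 4 5 17 stay [-ATR].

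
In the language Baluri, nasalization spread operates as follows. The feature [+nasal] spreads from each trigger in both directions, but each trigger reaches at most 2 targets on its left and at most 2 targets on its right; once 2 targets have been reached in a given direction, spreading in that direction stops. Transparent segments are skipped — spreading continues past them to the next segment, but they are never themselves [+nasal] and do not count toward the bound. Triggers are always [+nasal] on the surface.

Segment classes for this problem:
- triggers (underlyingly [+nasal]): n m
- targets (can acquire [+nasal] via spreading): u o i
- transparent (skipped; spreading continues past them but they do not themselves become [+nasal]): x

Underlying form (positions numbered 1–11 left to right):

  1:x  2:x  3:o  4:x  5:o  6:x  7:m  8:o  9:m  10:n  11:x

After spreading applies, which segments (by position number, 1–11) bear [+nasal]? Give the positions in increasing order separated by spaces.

3 5 7 8 9 10

From /m/ at 7 rightward: 8 /o/ → [+nasal]; 9 /m/ is itself a trigger — this domain ends here.
From /m/ at 7 leftward: 6 /x/ transparent; 5 /o/ → [+nasal]; 4 /x/ transparent; 3 /o/ → [+nasal]; bound reached.
From /m/ at 9 rightward: 10 /n/ is itself a trigger — this domain ends here.
From /m/ at 9 leftward: 8 /o/ → [+nasal]; 7 /m/ is itself a trigger — this domain ends here.
From /n/ at 10 rightward: 11 /x/ transparent; word edge.
From /n/ at 10 leftward: 9 /m/ is itself a trigger — this domain ends here.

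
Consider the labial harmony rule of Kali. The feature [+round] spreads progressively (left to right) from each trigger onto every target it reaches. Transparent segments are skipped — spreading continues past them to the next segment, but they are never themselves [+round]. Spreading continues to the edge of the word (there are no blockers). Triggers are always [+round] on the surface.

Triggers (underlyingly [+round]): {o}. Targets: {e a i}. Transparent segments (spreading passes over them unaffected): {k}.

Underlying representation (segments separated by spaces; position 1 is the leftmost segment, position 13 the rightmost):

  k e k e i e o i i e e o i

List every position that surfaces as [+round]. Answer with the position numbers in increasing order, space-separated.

From /o/ at 7 rightward: 8 /i/ → [+round]; 9 /i/ → [+round]; 10 /e/ → [+round]; 11 /e/ → [+round]; 12 /o/ is itself a trigger — this domain ends here.
From /o/ at 12 rightward: 13 /i/ → [+round]; word edge.
Targets with no active source: positions 2 4 5 6 stay [-round].

7 8 9 10 11 12 13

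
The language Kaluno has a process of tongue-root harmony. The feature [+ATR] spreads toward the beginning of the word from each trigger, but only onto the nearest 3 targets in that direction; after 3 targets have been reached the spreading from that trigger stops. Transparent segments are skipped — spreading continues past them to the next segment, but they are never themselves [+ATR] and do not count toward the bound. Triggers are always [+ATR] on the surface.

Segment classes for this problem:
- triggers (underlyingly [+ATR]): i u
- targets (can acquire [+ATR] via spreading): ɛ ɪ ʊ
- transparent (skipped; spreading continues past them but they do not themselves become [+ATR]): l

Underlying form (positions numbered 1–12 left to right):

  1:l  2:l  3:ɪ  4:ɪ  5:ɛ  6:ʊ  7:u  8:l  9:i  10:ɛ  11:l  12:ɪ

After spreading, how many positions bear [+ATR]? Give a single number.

From /u/ at 7 leftward: 6 /ʊ/ → [+ATR]; 5 /ɛ/ → [+ATR]; 4 /ɪ/ → [+ATR]; bound reached.
From /i/ at 9 leftward: 8 /l/ transparent; 7 /u/ is itself a trigger — this domain ends here.
Targets with no active source: positions 3 10 12 stay [-ATR].
[+ATR] positions on the surface: 4 5 6 7 9.

5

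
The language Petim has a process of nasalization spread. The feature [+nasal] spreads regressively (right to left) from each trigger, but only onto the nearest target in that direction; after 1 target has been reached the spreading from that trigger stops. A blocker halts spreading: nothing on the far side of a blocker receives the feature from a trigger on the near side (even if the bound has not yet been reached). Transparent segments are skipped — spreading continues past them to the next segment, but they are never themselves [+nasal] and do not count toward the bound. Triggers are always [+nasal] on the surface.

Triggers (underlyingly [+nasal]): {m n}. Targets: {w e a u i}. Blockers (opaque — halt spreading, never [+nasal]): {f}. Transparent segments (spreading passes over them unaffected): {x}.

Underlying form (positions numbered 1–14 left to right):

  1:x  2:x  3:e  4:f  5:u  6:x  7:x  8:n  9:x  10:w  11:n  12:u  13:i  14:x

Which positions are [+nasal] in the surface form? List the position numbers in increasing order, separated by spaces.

From /n/ at 8 leftward: 7 /x/ transparent; 6 /x/ transparent; 5 /u/ → [+nasal]; bound reached.
From /n/ at 11 leftward: 10 /w/ → [+nasal]; bound reached.
Targets with no active source: positions 3 12 13 stay [-nasal].

5 8 10 11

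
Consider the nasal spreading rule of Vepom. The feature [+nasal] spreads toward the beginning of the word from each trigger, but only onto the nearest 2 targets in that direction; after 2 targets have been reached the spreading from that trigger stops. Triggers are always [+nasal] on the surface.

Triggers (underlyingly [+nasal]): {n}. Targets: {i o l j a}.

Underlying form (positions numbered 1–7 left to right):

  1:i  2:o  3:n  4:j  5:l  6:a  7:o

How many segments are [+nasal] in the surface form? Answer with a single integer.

From /n/ at 3 leftward: 2 /o/ → [+nasal]; 1 /i/ → [+nasal]; bound reached.
Targets with no active source: positions 4 5 6 7 stay [-nasal].
[+nasal] positions on the surface: 1 2 3.

3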